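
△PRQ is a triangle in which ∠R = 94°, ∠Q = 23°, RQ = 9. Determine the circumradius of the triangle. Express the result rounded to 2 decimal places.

The third angle is ∠P = 180° − ∠R − ∠Q = 63.00°.
Law of sines: QP = RQ·sin R/sin P ≈ 10.076.
Law of sines: PR = RQ·sin Q/sin P ≈ 3.9468.
Circumradius = RQ/(2 sin P) ≈ 5.0505.

5.05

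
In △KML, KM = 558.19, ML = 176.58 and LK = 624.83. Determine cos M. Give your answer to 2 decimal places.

By the law of cosines, cos M = (KM² + ML² − LK²) / (2·KM·ML) ≈ -0.24175, so ∠M ≈ 103.99°.

-0.24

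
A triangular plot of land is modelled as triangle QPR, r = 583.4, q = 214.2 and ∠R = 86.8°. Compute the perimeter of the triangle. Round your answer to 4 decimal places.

1352.3432

Law of sines: sin Q = q·sin R/r ≈ 0.36659.
Since r ≥ q, only the acute value applies: ∠Q ≈ 21.51°.
Then ∠P = 180° − ∠R − ∠Q ≈ 71.69°.
Law of sines gives p = r·sin P/sin R ≈ 554.74.
Semiperimeter s = (214.2+554.74+583.4)/2 = 676.17.
Perimeter = 214.2 + 554.74 + 583.4 = 1352.3.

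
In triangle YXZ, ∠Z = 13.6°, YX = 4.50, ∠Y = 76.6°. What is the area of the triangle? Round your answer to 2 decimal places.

The third angle is ∠X = 180° − ∠Z − ∠Y = 89.80°.
Law of sines: XZ = YX·sin Y/sin Z ≈ 18.616.
Law of sines: ZY = YX·sin X/sin Z ≈ 19.137.
Area = ½·YX·XZ·sin X ≈ 41.887.

41.89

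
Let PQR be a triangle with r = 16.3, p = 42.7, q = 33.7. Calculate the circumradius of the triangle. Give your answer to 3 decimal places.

23.123

By the law of cosines, cos P = (q² + r² − p²) / (2·q·r) ≈ -0.38404, so ∠P ≈ 112.58°.
Circumradius = p/(2 sin P) ≈ 23.123.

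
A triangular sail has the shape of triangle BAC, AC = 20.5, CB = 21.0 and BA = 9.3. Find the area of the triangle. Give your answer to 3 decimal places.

Semiperimeter s = (20.5 + 21 + 9.3)/2 = 25.4.
Heron's formula: area = √(25.4·4.9·4.4·16.1) ≈ 93.898.

area ≈ 93.898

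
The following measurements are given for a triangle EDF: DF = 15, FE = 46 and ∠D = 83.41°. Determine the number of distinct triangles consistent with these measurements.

DF·sin D = 15·sin(83.41°) ≈ 14.9.
Since FE ≥ DF, exactly one triangle exists.

1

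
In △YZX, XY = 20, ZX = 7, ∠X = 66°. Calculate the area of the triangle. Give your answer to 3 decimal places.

area ≈ 63.948

Area = ½·ZX·XY·sin X ≈ 63.948.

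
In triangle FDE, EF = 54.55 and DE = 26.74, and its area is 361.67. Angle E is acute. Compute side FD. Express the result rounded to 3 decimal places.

From area = ½·DE·EF·sin E, we get sin E = 2·area/(DE·EF) ≈ 0.49589.
Taking the acute solution, ∠E ≈ 29.73°.
Law of cosines then gives FD ≈ 34.02.

34.020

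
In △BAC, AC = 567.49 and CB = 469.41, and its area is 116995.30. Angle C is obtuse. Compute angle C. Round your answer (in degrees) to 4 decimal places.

∠C ≈ 118.5511°

From area = ½·AC·CB·sin C, we get sin C = 2·area/(AC·CB) ≈ 0.87839.
Taking the obtuse solution, ∠C ≈ 118.55°.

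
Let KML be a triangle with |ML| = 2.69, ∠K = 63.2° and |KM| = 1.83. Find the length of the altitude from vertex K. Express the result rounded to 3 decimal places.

h_K ≈ 1.799

Law of sines: sin L = |KM|·sin K/|ML| ≈ 0.60722.
Since |ML| ≥ |KM|, only the acute value applies: ∠L ≈ 37.39°.
Then ∠M = 180° − ∠K − ∠L ≈ 79.41°.
Law of sines gives |LK| = |ML|·sin M/sin K ≈ 2.9624.
Area = ½·|ML|·|KM|·sin M ≈ 2.4194.
The altitude from K has length 2·area/|ML| ≈ 1.7988.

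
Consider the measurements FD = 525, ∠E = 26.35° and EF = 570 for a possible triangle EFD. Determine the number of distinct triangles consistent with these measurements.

EF·sin E = 570·sin(26.35°) ≈ 253.
Since EF sin E < FD < EF (253 < 525 < 570), two triangles exist.

2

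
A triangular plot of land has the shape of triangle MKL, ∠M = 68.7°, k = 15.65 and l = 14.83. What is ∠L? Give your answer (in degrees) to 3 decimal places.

By the law of cosines, m² = k² + l² − 2·k·l·cos M = 296.24, so m ≈ 17.212.
Law of cosines again: cos L = (m² + k² − l²)/(2·m·k) ≈ 0.59628, so ∠L ≈ 53.40°.

∠L ≈ 53.396°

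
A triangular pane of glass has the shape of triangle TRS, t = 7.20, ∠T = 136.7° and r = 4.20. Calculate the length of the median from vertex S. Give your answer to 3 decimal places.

Law of sines: sin R = r·sin T/t ≈ 0.40006.
Since t ≥ r, only the acute value applies: ∠R ≈ 23.58°.
Then ∠S = 180° − ∠T − ∠R ≈ 19.72°.
Law of sines gives s = t·sin S/sin T ≈ 3.5421.
Median from S: ½√(2·t² + 2·r² − s²) ≈ 5.6217.

5.622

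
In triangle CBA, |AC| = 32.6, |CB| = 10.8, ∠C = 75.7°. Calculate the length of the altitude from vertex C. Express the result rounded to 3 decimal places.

h_C ≈ 10.759

By the law of cosines, |BA|² = |AC|² + |CB|² − 2·|AC|·|CB|·cos C = 1005.5, so |BA| ≈ 31.709.
Area = ½·|AC|·|CB|·sin C ≈ 170.59.
The altitude from C has length 2·area/|BA| ≈ 10.759.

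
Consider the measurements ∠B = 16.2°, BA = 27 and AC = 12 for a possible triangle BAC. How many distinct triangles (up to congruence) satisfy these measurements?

BA·sin B = 27·sin(16.2°) ≈ 7.533.
Since BA sin B < AC < BA (7.533 < 12 < 27), two triangles exist.

2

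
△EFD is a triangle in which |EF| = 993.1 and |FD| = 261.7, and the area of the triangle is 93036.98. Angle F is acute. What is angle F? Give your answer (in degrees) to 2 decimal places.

From area = ½·|EF|·|FD|·sin F, we get sin F = 2·area/(|EF|·|FD|) ≈ 0.71596.
Taking the acute solution, ∠F ≈ 45.72°.

∠F ≈ 45.72°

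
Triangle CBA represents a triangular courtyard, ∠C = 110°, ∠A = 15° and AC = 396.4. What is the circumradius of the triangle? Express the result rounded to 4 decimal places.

The third angle is ∠B = 180° − ∠A − ∠C = 55.00°.
Law of sines: BA = AC·sin C/sin B ≈ 454.73.
Law of sines: CB = AC·sin A/sin B ≈ 125.25.
Circumradius = AC/(2 sin B) ≈ 241.96.

R ≈ 241.9575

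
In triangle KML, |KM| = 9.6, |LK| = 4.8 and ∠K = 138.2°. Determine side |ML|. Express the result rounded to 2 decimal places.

By the law of cosines, |ML|² = |LK|² + |KM|² − 2·|LK|·|KM|·cos K = 183.9, so |ML| ≈ 13.561.

13.56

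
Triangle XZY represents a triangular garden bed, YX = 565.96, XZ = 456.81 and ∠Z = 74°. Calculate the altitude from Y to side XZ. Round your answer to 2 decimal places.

h_Y ≈ 464.26

Law of sines: sin Y = XZ·sin Z/YX ≈ 0.77587.
Since YX ≥ XZ, only the acute value applies: ∠Y ≈ 50.88°.
Then ∠X = 180° − ∠Z − ∠Y ≈ 55.12°.
Law of sines gives ZY = YX·sin X/sin Z ≈ 482.97.
Area = ½·YX·XZ·sin X ≈ 1.0604e+05.
The altitude from Y has length 2·area/XZ ≈ 464.26.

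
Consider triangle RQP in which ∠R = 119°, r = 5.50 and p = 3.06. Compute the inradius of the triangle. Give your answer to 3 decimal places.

0.748

Law of sines: sin P = p·sin R/r ≈ 0.48661.
Since r ≥ p, only the acute value applies: ∠P ≈ 29.12°.
Then ∠Q = 180° − ∠R − ∠P ≈ 31.88°.
Law of sines gives q = r·sin Q/sin R ≈ 3.3214.
Area = ½·r·p·sin Q ≈ 4.4446.
Semiperimeter s = (5.5+3.3214+3.06)/2 = 5.9407.
Inradius = area/s = 4.4446/5.9407 ≈ 0.74816.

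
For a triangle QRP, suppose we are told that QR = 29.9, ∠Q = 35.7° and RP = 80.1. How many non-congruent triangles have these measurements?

QR·sin Q = 29.9·sin(35.7°) ≈ 17.45.
Since RP ≥ QR, exactly one triangle exists.

1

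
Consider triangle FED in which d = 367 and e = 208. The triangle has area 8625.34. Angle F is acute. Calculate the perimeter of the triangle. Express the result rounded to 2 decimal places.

745.97

From area = ½·e·d·sin F, we get sin F = 2·area/(e·d) ≈ 0.22598.
Taking the acute solution, ∠F ≈ 13.06°.
Law of cosines then gives f ≈ 170.97.
Perimeter = 170.97 + 208 + 367 = 745.97.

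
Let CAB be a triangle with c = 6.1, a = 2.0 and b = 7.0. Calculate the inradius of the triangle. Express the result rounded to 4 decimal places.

r ≈ 0.7657

Semiperimeter s = (6.1 + 2 + 7)/2 = 7.55.
Heron's formula: area = √(7.55·1.45·5.55·0.55) ≈ 5.7808.
Inradius = area/s = 5.7808/7.55 ≈ 0.76566.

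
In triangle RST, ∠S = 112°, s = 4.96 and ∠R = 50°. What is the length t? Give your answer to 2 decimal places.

1.65

The third angle is ∠T = 180° − ∠R − ∠S = 18.00°.
Law of sines: t = s·sin T/sin S ≈ 1.6531.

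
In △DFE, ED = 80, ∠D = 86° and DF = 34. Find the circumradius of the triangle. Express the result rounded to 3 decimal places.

42.461

By the law of cosines, FE² = ED² + DF² − 2·ED·DF·cos D = 7176.5, so FE ≈ 84.714.
Area = ½·ED·DF·sin D ≈ 1356.7.
Circumradius = FE/(2 sin D) ≈ 42.461.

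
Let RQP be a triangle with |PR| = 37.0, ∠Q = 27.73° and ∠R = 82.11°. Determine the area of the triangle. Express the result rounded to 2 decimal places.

area ≈ 1370.66

The third angle is ∠P = 180° − ∠R − ∠Q = 70.16°.
Law of sines: |QP| = |PR|·sin R/sin Q ≈ 78.765.
Law of sines: |RQ| = |PR|·sin P/sin Q ≈ 74.798.
Area = ½·|PR|·|QP|·sin P ≈ 1370.7.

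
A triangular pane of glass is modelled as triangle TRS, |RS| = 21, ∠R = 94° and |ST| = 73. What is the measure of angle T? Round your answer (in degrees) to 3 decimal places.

Law of sines: sin T = |RS|·sin R/|ST| ≈ 0.28697.
Since |ST| ≥ |RS|, only the acute value applies: ∠T ≈ 16.68°.
Then ∠S = 180° − ∠R − ∠T ≈ 69.32°.

∠T ≈ 16.677°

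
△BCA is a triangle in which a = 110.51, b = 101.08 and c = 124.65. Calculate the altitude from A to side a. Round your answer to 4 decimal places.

Semiperimeter s = (101.08 + 124.65 + 110.51)/2 = 168.12.
Heron's formula: area = √(168.12·67.04·43.47·57.61) ≈ 5312.8.
The altitude from A has length 2·area/a ≈ 96.15.

h_A ≈ 96.1499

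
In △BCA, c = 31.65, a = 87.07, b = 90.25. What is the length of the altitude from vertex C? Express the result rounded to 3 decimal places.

Semiperimeter s = (90.25 + 31.65 + 87.07)/2 = 104.48.
Heron's formula: area = √(104.48·14.235·72.835·17.415) ≈ 1373.5.
The altitude from C has length 2·area/c ≈ 86.795.

h_C ≈ 86.795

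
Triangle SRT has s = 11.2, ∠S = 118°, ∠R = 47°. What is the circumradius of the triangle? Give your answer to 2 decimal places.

6.34

The third angle is ∠T = 180° − ∠S − ∠R = 15.00°.
Law of sines: r = s·sin R/sin S ≈ 9.2771.
Law of sines: t = s·sin T/sin S ≈ 3.2831.
Circumradius = s/(2 sin S) ≈ 6.3424.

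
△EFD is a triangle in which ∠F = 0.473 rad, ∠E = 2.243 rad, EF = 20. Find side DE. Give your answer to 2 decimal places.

22.07

The third angle is ∠D = π − ∠E − ∠F = 0.426 rad.
Law of sines: DE = EF·sin F/sin D ≈ 22.068.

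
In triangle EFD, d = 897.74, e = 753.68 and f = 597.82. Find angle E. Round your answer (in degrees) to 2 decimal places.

By the law of cosines, cos E = (f² + d² − e²) / (2·f·d) ≈ 0.55460, so ∠E ≈ 56.32°.

56.32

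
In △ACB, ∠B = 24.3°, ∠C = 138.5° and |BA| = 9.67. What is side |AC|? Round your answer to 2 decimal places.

6.01

The third angle is ∠A = 180° − ∠C − ∠B = 17.20°.
Law of sines: |AC| = |BA|·sin B/sin C ≈ 6.0055.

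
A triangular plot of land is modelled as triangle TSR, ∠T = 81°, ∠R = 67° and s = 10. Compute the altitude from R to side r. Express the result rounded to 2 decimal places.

9.88

The third angle is ∠S = 180° − ∠R − ∠T = 32.00°.
Law of sines: t = s·sin T/sin S ≈ 18.638.
Law of sines: r = s·sin R/sin S ≈ 17.371.
Area = ½·s·t·sin R ≈ 85.784.
The altitude from R has length 2·area/r ≈ 9.8769.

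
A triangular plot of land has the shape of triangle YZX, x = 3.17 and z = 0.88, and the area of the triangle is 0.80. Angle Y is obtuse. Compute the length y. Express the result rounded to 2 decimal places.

3.92

From area = ½·z·x·sin Y, we get sin Y = 2·area/(z·x) ≈ 0.57356.
Taking the obtuse solution, ∠Y ≈ 145.00°.
Law of cosines then gives y ≈ 3.9235.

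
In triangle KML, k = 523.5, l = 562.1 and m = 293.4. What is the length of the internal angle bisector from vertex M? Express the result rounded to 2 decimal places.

By the law of cosines, cos M = (l² + k² − m²) / (2·l·k) ≈ 0.85626, so ∠M ≈ 0.5428 rad.
The bisector from M has length 2·l·k·cos(∠M/2)/(l+k) ≈ 522.27.

522.27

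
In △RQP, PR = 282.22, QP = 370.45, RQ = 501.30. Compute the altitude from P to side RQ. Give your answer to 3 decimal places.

Semiperimeter s = (370.45 + 282.22 + 501.3)/2 = 576.99.
Heron's formula: area = √(576.99·206.54·294.76·75.685) ≈ 51561.
The altitude from P has length 2·area/RQ ≈ 205.71.

205.709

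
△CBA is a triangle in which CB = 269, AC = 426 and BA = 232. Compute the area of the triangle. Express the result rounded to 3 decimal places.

area ≈ 27975.368

Semiperimeter s = (232 + 426 + 269)/2 = 463.5.
Heron's formula: area = √(463.5·231.5·37.5·194.5) ≈ 27975.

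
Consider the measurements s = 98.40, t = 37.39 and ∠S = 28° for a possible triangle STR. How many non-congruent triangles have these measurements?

1

t·sin S = 37.39·sin(28°) ≈ 17.55.
Since s ≥ t, exactly one triangle exists.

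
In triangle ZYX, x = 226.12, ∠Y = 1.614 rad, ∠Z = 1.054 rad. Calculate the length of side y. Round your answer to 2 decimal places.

495.32

The third angle is ∠X = π − ∠Z − ∠Y = 0.474 rad.
Law of sines: y = x·sin Y/sin X ≈ 495.32.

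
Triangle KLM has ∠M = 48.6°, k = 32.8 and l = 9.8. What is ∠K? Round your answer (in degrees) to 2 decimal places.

∠K ≈ 115.79°

By the law of cosines, m² = k² + l² − 2·k·l·cos M = 746.74, so m ≈ 27.326.
Law of cosines again: cos K = (l² + m² − k²)/(2·l·m) ≈ -0.43515, so ∠K ≈ 115.79°.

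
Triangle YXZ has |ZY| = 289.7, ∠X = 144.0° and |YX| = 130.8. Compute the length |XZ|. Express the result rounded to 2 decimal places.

Law of sines: sin Z = |YX|·sin X/|ZY| ≈ 0.26539.
Since |ZY| ≥ |YX|, only the acute value applies: ∠Z ≈ 15.39°.
Then ∠Y = 180° − ∠X − ∠Z ≈ 20.61°.
Law of sines gives |XZ| = |ZY|·sin Y/sin X ≈ 173.49.

173.49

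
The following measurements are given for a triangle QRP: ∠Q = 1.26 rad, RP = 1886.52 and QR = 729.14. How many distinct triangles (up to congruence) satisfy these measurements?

1

QR·sin Q = 729.14·sin(1.26 rad) ≈ 694.2.
Since RP ≥ QR, exactly one triangle exists.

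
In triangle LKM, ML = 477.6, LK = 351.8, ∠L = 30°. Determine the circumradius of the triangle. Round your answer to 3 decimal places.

By the law of cosines, KM² = ML² + LK² − 2·ML·LK·cos L = 60846, so KM ≈ 246.67.
Area = ½·ML·LK·sin L ≈ 42005.
Circumradius = KM/(2 sin L) ≈ 246.67.

246.671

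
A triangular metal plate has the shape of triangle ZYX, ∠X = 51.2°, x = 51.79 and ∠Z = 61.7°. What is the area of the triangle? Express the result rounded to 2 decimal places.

1395.73

The third angle is ∠Y = 180° − ∠X − ∠Z = 67.10°.
Law of sines: z = x·sin Z/sin X ≈ 58.511.
Law of sines: y = x·sin Y/sin X ≈ 61.216.
Area = ½·x·z·sin Y ≈ 1395.7.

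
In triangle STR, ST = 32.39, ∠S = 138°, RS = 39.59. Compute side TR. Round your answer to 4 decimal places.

By the law of cosines, TR² = RS² + ST² − 2·RS·ST·cos S = 4522.4, so TR ≈ 67.249.

67.2486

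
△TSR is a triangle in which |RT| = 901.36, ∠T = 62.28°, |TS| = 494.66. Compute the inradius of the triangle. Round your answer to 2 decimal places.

By the law of cosines, |SR|² = |RT|² + |TS|² − 2·|RT|·|TS|·cos T = 6.4235e+05, so |SR| ≈ 801.47.
Area = ½·|RT|·|TS|·sin T ≈ 1.9735e+05.
Semiperimeter s = (801.47+901.36+494.66)/2 = 1098.7.
Inradius = area/s = 1.9735e+05/1098.7 ≈ 179.61.

r ≈ 179.61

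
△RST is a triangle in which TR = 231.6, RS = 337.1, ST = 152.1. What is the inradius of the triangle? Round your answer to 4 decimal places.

Semiperimeter s = (152.1 + 231.6 + 337.1)/2 = 360.4.
Heron's formula: area = √(360.4·208.3·128.8·23.3) ≈ 15010.
Inradius = area/s = 15010/360.4 ≈ 41.647.

41.6474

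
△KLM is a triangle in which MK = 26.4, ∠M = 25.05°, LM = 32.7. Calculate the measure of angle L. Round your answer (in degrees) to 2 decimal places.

∠L ≈ 51.84°

By the law of cosines, KL² = LM² + MK² − 2·LM·MK·cos M = 202.09, so KL ≈ 14.216.
Law of cosines again: cos L = (KL² + LM² − MK²)/(2·KL·LM) ≈ 0.61784, so ∠L ≈ 51.84°.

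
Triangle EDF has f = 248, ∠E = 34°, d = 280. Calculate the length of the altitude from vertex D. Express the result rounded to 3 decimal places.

By the law of cosines, e² = d² + f² − 2·d·f·cos E = 24767, so e ≈ 157.38.
Area = ½·d·f·sin E ≈ 19415.
The altitude from D has length 2·area/d ≈ 138.68.

h_D ≈ 138.680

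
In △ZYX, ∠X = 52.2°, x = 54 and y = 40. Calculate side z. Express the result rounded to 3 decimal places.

Law of sines: sin Y = y·sin X/x ≈ 0.58530.
Since x ≥ y, only the acute value applies: ∠Y ≈ 35.82°.
Then ∠Z = 180° − ∠X − ∠Y ≈ 91.98°.
Law of sines gives z = x·sin Z/sin X ≈ 68.3.

68.300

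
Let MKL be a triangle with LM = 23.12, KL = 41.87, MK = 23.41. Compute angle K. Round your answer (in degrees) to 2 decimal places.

By the law of cosines, cos K = (MK² + KL² − LM²) / (2·MK·KL) ≈ 0.90116, so ∠K ≈ 25.69°.

∠K ≈ 25.69°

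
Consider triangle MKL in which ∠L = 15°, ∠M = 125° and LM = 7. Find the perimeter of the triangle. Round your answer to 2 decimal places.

The third angle is ∠K = 180° − ∠L − ∠M = 40.00°.
Law of sines: KL = LM·sin M/sin K ≈ 8.9206.
Law of sines: MK = LM·sin L/sin K ≈ 2.8186.
Semiperimeter s = (8.9206+7+2.8186)/2 = 9.3696.
Perimeter = 8.9206 + 7 + 2.8186 = 18.739.

18.74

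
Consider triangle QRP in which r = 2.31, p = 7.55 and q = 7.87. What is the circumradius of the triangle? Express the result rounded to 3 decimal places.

By the law of cosines, cos Q = (r² + p² − q²) / (2·r·p) ≈ 0.01152, so ∠Q ≈ 89.34°.
Circumradius = q/(2 sin Q) ≈ 3.9353.

3.935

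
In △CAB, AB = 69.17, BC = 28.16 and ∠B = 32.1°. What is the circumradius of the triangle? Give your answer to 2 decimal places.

44.90

By the law of cosines, CA² = AB² + BC² − 2·AB·BC·cos B = 2277.4, so CA ≈ 47.722.
Area = ½·AB·BC·sin B ≈ 517.54.
Circumradius = CA/(2 sin B) ≈ 44.902.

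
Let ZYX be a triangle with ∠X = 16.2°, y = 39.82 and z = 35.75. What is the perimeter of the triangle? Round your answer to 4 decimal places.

86.9548

By the law of cosines, x² = z² + y² − 2·z·y·cos X = 129.61, so x ≈ 11.385.
Semiperimeter s = (35.75+39.82+11.385)/2 = 43.477.
Perimeter = 35.75 + 39.82 + 11.385 = 86.955.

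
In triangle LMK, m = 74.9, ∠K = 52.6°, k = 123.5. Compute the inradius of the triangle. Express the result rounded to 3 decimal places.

r ≈ 25.975

Law of sines: sin M = m·sin K/k ≈ 0.48179.
Since k ≥ m, only the acute value applies: ∠M ≈ 28.80°.
Then ∠L = 180° − ∠K − ∠M ≈ 98.60°.
Law of sines gives l = k·sin L/sin K ≈ 153.71.
Area = ½·k·m·sin L ≈ 4573.1.
Semiperimeter s = (153.71+74.9+123.5)/2 = 176.06.
Inradius = area/s = 4573.1/176.06 ≈ 25.975.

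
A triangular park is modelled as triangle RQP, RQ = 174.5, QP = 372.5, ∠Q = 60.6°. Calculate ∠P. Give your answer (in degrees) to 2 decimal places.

∠P ≈ 27.92°

By the law of cosines, PR² = RQ² + QP² − 2·RQ·QP·cos Q = 1.0539e+05, so PR ≈ 324.63.
Law of cosines again: cos P = (QP² + PR² − RQ²)/(2·QP·PR) ≈ 0.88357, so ∠P ≈ 27.92°.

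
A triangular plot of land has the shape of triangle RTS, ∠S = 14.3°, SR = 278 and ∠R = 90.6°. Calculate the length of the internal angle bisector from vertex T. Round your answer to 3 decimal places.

The third angle is ∠T = 180° − ∠S − ∠R = 75.10°.
Law of sines: TS = SR·sin R/sin T ≈ 287.66.
Law of sines: RT = SR·sin S/sin T ≈ 71.055.
The bisector from T has length 2·RT·TS·cos(∠T/2)/(RT+TS) ≈ 90.35.

t_T ≈ 90.350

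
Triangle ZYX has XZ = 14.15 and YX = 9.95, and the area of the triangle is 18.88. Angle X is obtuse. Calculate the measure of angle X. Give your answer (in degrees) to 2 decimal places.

From area = ½·YX·XZ·sin X, we get sin X = 2·area/(YX·XZ) ≈ 0.26820.
Taking the obtuse solution, ∠X ≈ 164.44°.

∠X ≈ 164.44°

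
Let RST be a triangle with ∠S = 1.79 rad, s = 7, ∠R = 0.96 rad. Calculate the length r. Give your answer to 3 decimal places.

5.875

The third angle is ∠T = π − ∠R − ∠S = 0.392 rad.
Law of sines: r = s·sin R/sin S ≈ 5.8749.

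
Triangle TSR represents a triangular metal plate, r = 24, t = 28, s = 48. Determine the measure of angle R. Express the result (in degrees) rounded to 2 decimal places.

By the law of cosines, cos R = (t² + s² − r²) / (2·t·s) ≈ 0.93452, so ∠R ≈ 20.85°.

∠R ≈ 20.85°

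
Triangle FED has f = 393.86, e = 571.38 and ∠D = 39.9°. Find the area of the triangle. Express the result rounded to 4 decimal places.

Area = ½·f·e·sin D ≈ 72177.

72177.1078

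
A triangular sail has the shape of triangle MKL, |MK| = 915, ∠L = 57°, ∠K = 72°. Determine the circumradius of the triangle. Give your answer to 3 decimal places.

545.506

The third angle is ∠M = 180° − ∠K − ∠L = 51.00°.
Law of sines: |KL| = |MK|·sin M/sin L ≈ 847.88.
Law of sines: |LM| = |MK|·sin K/sin L ≈ 1037.6.
Circumradius = |MK|/(2 sin L) ≈ 545.51.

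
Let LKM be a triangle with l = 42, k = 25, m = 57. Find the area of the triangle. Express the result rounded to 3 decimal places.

Semiperimeter s = (42 + 25 + 57)/2 = 62.
Heron's formula: area = √(62·20·37·5) ≈ 478.96.

478.957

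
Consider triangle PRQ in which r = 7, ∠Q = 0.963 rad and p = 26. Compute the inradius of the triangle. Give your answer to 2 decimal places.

2.68

By the law of cosines, q² = p² + r² − 2·p·r·cos Q = 517.13, so q ≈ 22.741.
Area = ½·p·r·sin Q ≈ 74.703.
Semiperimeter s = (26+7+22.741)/2 = 27.87.
Inradius = area/s = 74.703/27.87 ≈ 2.6804.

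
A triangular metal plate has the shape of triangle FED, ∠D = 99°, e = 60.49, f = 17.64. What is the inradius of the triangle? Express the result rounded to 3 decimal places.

7.332

By the law of cosines, d² = f² + e² − 2·f·e·cos D = 4304.1, so d ≈ 65.605.
Area = ½·f·e·sin D ≈ 526.95.
Semiperimeter s = (17.64+60.49+65.605)/2 = 71.868.
Inradius = area/s = 526.95/71.868 ≈ 7.3323.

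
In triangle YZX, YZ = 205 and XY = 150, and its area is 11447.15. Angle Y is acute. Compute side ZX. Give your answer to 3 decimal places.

153.194

From area = ½·XY·YZ·sin Y, we get sin Y = 2·area/(XY·YZ) ≈ 0.74453.
Taking the acute solution, ∠Y ≈ 48.12°.
Law of cosines then gives ZX ≈ 153.19.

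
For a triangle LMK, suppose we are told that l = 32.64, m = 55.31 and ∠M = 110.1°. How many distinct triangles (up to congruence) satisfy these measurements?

l·sin M = 32.64·sin(110.1°) ≈ 30.65.
Since ∠M is not acute, a triangle exists only if m > l; here m > l, so there is exactly one triangle.

1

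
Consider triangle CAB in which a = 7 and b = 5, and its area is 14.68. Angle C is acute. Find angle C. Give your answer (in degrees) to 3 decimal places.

57.020

From area = ½·a·b·sin C, we get sin C = 2·area/(a·b) ≈ 0.83886.
Taking the acute solution, ∠C ≈ 57.02°.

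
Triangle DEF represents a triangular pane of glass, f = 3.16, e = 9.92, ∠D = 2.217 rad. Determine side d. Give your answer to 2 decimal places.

12.09

By the law of cosines, d² = e² + f² − 2·e·f·cos D = 146.14, so d ≈ 12.089.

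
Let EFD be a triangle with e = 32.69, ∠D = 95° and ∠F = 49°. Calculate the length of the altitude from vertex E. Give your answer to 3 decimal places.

41.814

The third angle is ∠E = 180° − ∠F − ∠D = 36.00°.
Law of sines: f = e·sin F/sin E ≈ 41.974.
Law of sines: d = e·sin D/sin E ≈ 55.404.
Area = ½·e·f·sin D ≈ 683.45.
The altitude from E has length 2·area/e ≈ 41.814.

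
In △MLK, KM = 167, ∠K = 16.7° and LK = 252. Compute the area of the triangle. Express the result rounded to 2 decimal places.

area ≈ 6046.64

Area = ½·LK·KM·sin K ≈ 6046.6.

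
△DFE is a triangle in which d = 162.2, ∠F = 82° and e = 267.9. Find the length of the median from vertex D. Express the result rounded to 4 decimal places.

268.8867

By the law of cosines, f² = e² + d² − 2·e·d·cos F = 85984, so f ≈ 293.23.
Median from D: ½√(2·f² + 2·e² − d²) ≈ 268.89.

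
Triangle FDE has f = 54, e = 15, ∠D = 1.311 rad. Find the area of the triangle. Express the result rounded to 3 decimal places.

Area = ½·e·f·sin D ≈ 391.41.

391.409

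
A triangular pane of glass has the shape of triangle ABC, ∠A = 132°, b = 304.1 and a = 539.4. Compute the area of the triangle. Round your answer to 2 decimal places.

Law of sines: sin B = b·sin A/a ≈ 0.41897.
Since a ≥ b, only the acute value applies: ∠B ≈ 24.77°.
Then ∠C = 180° − ∠A − ∠B ≈ 23.23°.
Law of sines gives c = a·sin C/sin A ≈ 286.29.
Area = ½·a·b·sin C ≈ 32350.

32349.79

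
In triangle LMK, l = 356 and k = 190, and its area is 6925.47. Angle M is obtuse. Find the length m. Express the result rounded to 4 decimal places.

From area = ½·k·l·sin M, we get sin M = 2·area/(k·l) ≈ 0.20477.
Taking the obtuse solution, ∠M ≈ 168.18°.
Law of cosines then gives m ≈ 543.37.

543.3685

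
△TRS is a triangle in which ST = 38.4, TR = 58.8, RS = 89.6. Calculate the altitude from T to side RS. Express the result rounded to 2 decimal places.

Semiperimeter s = (89.6 + 38.4 + 58.8)/2 = 93.4.
Heron's formula: area = √(93.4·3.8·55·34.6) ≈ 821.83.
The altitude from T has length 2·area/RS ≈ 18.345.

h_T ≈ 18.34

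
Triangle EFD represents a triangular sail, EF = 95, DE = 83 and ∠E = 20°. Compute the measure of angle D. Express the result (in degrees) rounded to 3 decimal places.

100.924

By the law of cosines, FD² = DE² + EF² − 2·DE·EF·cos E = 1095, so FD ≈ 33.091.
Law of cosines again: cos D = (FD² + DE² − EF²)/(2·FD·DE) ≈ -0.18950, so ∠D ≈ 100.92°.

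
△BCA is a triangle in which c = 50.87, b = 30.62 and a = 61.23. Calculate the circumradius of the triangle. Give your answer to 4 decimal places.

By the law of cosines, cos B = (c² + a² − b²) / (2·c·a) ≈ 0.86672, so ∠B ≈ 29.92°.
Circumradius = b/(2 sin B) ≈ 30.694.

R ≈ 30.6943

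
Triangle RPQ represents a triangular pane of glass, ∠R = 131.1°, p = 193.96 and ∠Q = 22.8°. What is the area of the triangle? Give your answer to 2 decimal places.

The third angle is ∠P = 180° − ∠Q − ∠R = 26.10°.
Law of sines: r = p·sin R/sin P ≈ 332.23.
Law of sines: q = p·sin Q/sin P ≈ 170.85.
Area = ½·p·r·sin Q ≈ 12486.

area ≈ 12485.64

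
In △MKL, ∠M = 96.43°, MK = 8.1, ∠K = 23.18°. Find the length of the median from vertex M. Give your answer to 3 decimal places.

m_M ≈ 4.255

The third angle is ∠L = 180° − ∠M − ∠K = 60.39°.
Law of sines: KL = MK·sin M/sin L ≈ 9.2581.
Law of sines: LM = MK·sin K/sin L ≈ 3.6672.
Median from M: ½√(2·LM² + 2·MK² − KL²) ≈ 4.2546.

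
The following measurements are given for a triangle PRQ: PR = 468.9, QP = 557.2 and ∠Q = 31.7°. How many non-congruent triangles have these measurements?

2

QP·sin Q = 557.2·sin(31.7°) ≈ 292.8.
Since QP sin Q < PR < QP (292.8 < 468.9 < 557.2), two triangles exist.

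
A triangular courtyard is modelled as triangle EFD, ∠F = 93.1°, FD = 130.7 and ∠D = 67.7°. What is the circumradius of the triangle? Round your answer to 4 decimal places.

R ≈ 198.7128

The third angle is ∠E = 180° − ∠F − ∠D = 19.20°.
Law of sines: DE = FD·sin F/sin E ≈ 396.84.
Law of sines: EF = FD·sin D/sin E ≈ 367.7.
Circumradius = FD/(2 sin E) ≈ 198.71.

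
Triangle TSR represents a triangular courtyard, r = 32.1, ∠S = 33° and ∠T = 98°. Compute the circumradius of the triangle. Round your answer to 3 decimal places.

The third angle is ∠R = 180° − ∠T − ∠S = 49.00°.
Law of sines: t = r·sin T/sin R ≈ 42.119.
Law of sines: s = r·sin S/sin R ≈ 23.165.
Circumradius = r/(2 sin R) ≈ 21.266.

21.266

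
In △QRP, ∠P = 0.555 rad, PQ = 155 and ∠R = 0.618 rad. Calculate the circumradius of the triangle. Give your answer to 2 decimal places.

133.76

The third angle is ∠Q = π − ∠R − ∠P = 1.969 rad.
Law of sines: RP = PQ·sin Q/sin R ≈ 246.63.
Law of sines: QR = PQ·sin P/sin R ≈ 140.97.
Circumradius = PQ/(2 sin R) ≈ 133.76.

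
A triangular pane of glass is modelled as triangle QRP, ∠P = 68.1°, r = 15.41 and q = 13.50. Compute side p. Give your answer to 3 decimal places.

By the law of cosines, p² = q² + r² − 2·q·r·cos P = 264.53, so p ≈ 16.264.

16.264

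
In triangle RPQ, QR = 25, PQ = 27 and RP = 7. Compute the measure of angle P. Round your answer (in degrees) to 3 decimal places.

By the law of cosines, cos P = (RP² + PQ² − QR²) / (2·RP·PQ) ≈ 0.40476, so ∠P ≈ 66.12°.

66.124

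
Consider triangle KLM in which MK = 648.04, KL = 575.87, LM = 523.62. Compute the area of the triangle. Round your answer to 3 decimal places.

Semiperimeter s = (523.62 + 648.04 + 575.87)/2 = 873.76.
Heron's formula: area = √(873.76·350.14·225.72·297.89) ≈ 1.4343e+05.

143430.900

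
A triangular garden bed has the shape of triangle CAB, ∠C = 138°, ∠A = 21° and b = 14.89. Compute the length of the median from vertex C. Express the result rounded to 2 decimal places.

m_C ≈ 5.34

The third angle is ∠B = 180° − ∠C − ∠A = 21.00°.
Law of sines: c = b·sin C/sin B ≈ 27.802.
Law of sines: a = b·sin A/sin B ≈ 14.89.
Median from C: ½√(2·a² + 2·b² − c²) ≈ 5.3361.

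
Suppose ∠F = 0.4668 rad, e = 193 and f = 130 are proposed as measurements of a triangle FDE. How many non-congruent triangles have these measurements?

2

e·sin F = 193·sin(0.4668 rad) ≈ 86.86.
Since e sin F < f < e (86.86 < 130 < 193), two triangles exist.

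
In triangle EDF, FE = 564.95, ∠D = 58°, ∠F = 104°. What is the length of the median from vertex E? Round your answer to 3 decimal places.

598.246

The third angle is ∠E = 180° − ∠D − ∠F = 18.00°.
Law of sines: DF = FE·sin E/sin D ≈ 205.86.
Law of sines: ED = FE·sin F/sin D ≈ 646.39.
Median from E: ½√(2·FE² + 2·ED² − DF²) ≈ 598.25.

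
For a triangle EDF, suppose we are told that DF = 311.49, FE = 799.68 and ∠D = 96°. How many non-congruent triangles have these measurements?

1

DF·sin D = 311.49·sin(96°) ≈ 309.8.
Since ∠D is not acute, a triangle exists only if FE > DF; here FE > DF, so there is exactly one triangle.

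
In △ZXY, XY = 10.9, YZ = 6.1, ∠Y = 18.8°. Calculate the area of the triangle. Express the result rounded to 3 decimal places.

Area = ½·XY·YZ·sin Y ≈ 10.714.

10.714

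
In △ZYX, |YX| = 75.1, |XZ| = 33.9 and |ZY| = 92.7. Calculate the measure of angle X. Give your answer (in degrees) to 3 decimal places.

By the law of cosines, cos X = (|YX|² + |XZ|² − |ZY|²) / (2·|YX|·|XZ|) ≈ -0.35431, so ∠X ≈ 110.75°.

110.751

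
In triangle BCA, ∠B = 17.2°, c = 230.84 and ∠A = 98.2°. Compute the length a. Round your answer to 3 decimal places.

252.929

The third angle is ∠C = 180° − ∠A − ∠B = 64.60°.
Law of sines: a = c·sin A/sin C ≈ 252.93.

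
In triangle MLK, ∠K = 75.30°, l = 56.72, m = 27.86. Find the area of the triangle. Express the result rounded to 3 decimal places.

Area = ½·m·l·sin K ≈ 764.25.

764.248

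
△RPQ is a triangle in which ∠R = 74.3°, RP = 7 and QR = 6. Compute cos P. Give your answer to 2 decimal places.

0.68

By the law of cosines, PQ² = QR² + RP² − 2·QR·RP·cos R = 62.27, so PQ ≈ 7.8911.
Law of cosines again: cos P = (RP² + PQ² − QR²)/(2·RP·PQ) ≈ 0.68132, so ∠P ≈ 47.05°.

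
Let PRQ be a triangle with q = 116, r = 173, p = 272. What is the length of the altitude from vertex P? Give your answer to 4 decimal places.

h_P ≈ 47.7446

Semiperimeter s = (272 + 173 + 116)/2 = 280.5.
Heron's formula: area = √(280.5·8.5·107.5·164.5) ≈ 6493.3.
The altitude from P has length 2·area/p ≈ 47.745.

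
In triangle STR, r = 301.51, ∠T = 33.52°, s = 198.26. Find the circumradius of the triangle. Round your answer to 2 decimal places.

By the law of cosines, t² = r² + s² − 2·r·s·cos T = 30543, so t ≈ 174.77.
Area = ½·r·s·sin T ≈ 16505.
Circumradius = t/(2 sin T) ≈ 158.24.

158.24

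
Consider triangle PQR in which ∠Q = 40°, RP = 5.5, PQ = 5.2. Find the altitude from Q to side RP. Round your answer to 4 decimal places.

Law of sines: sin R = PQ·sin Q/RP ≈ 0.60773.
Since RP ≥ PQ, only the acute value applies: ∠R ≈ 37.43°.
Then ∠P = 180° − ∠Q − ∠R ≈ 102.57°.
Law of sines gives QR = RP·sin P/sin Q ≈ 8.3512.
Area = ½·RP·PQ·sin P ≈ 13.957.
The altitude from Q has length 2·area/RP ≈ 5.0753.

h_Q ≈ 5.0753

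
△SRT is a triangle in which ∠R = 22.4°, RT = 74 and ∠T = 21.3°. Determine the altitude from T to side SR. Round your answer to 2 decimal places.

The third angle is ∠S = 180° − ∠R − ∠T = 136.30°.
Law of sines: TS = RT·sin R/sin S ≈ 40.816.
Law of sines: SR = RT·sin T/sin S ≈ 38.908.
Area = ½·RT·TS·sin T ≈ 548.58.
The altitude from T has length 2·area/SR ≈ 28.199.

h_T ≈ 28.20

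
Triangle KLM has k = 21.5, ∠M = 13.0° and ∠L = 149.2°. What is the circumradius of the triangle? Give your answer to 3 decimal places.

35.166

The third angle is ∠K = 180° − ∠L − ∠M = 17.80°.
Law of sines: l = k·sin L/sin K ≈ 36.013.
Law of sines: m = k·sin M/sin K ≈ 15.821.
Circumradius = k/(2 sin K) ≈ 35.166.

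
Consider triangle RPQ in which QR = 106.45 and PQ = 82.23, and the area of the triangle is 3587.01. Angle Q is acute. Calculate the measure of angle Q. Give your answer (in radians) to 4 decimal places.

∠Q ≈ 0.9607 rad

From area = ½·PQ·QR·sin Q, we get sin Q = 2·area/(PQ·QR) ≈ 0.81957.
Taking the acute solution, ∠Q ≈ 0.961 rad.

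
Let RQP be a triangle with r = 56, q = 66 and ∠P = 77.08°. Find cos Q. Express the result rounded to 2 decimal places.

0.54

By the law of cosines, p² = r² + q² − 2·r·q·cos P = 5839.2, so p ≈ 76.415.
Law of cosines again: cos Q = (p² + r² − q²)/(2·p·r) ≈ 0.53973, so ∠Q ≈ 57.34°.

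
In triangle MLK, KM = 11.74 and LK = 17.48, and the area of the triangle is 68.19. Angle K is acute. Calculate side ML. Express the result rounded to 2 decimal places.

From area = ½·LK·KM·sin K, we get sin K = 2·area/(LK·KM) ≈ 0.66457.
Taking the acute solution, ∠K ≈ 41.65°.
Law of cosines then gives ML ≈ 11.692.

11.69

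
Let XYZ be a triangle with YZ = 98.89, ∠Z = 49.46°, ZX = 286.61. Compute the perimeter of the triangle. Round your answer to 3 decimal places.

perimeter ≈ 620.191

By the law of cosines, XY² = YZ² + ZX² − 2·YZ·ZX·cos Z = 55080, so XY ≈ 234.69.
Semiperimeter s = (98.89+286.61+234.69)/2 = 310.1.
Perimeter = 98.89 + 286.61 + 234.69 = 620.19.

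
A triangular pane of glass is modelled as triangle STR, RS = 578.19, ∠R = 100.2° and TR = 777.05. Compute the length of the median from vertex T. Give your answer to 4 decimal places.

By the law of cosines, ST² = TR² + RS² − 2·TR·RS·cos R = 1.0972e+06, so ST ≈ 1047.5.
Median from T: ½√(2·ST² + 2·TR² − RS²) ≈ 875.75.

875.7532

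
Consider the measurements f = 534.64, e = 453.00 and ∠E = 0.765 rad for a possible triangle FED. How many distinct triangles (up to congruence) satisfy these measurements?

2

f·sin E = 534.64·sin(0.765 rad) ≈ 370.3.
Since f sin E < e < f (370.3 < 453.00 < 534.64), two triangles exist.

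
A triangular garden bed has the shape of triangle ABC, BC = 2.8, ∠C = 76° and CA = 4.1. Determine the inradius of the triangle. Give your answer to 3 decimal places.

0.988

By the law of cosines, AB² = BC² + CA² − 2·BC·CA·cos C = 19.095, so AB ≈ 4.3698.
Area = ½·BC·CA·sin C ≈ 5.5695.
Semiperimeter s = (2.8+4.1+4.3698)/2 = 5.6349.
Inradius = area/s = 5.5695/5.6349 ≈ 0.98839.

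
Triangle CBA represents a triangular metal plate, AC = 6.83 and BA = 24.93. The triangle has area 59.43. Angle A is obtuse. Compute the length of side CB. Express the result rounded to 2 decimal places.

30.20

From area = ½·BA·AC·sin A, we get sin A = 2·area/(BA·AC) ≈ 0.69806.
Taking the obtuse solution, ∠A ≈ 135.73°.
Law of cosines then gives CB ≈ 30.199.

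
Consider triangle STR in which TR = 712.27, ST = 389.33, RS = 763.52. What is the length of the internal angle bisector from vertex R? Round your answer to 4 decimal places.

By the law of cosines, cos R = (TR² + RS² − ST²) / (2·TR·RS) ≈ 0.86305, so ∠R ≈ 30.34°.
The bisector from R has length 2·TR·RS·cos(∠R/2)/(TR+RS) ≈ 711.33.

t_R ≈ 711.3253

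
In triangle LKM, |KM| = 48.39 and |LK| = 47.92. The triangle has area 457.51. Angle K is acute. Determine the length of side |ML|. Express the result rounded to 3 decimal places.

19.405

From area = ½·|LK|·|KM|·sin K, we get sin K = 2·area/(|LK|·|KM|) ≈ 0.39460.
Taking the acute solution, ∠K ≈ 23.24°.
Law of cosines then gives |ML| ≈ 19.405.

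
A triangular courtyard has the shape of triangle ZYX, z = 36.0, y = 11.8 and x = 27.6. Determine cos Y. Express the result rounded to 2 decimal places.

By the law of cosines, cos Y = (x² + z² − y²) / (2·x·z) ≈ 0.96544, so ∠Y ≈ 15.11°.

0.97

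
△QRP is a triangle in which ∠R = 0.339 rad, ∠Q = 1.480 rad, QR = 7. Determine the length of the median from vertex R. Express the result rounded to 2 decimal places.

The third angle is ∠P = π − ∠Q − ∠R = 1.323 rad.
Law of sines: RP = QR·sin Q/sin P ≈ 7.1915.
Law of sines: PQ = QR·sin R/sin P ≈ 2.4014.
Median from R: ½√(2·QR² + 2·RP² − PQ²) ≈ 6.9941.

m_R ≈ 6.99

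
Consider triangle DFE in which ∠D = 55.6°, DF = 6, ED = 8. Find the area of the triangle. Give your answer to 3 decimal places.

area ≈ 19.803

Area = ½·ED·DF·sin D ≈ 19.803.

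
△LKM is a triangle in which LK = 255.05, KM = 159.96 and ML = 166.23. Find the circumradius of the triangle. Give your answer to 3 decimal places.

By the law of cosines, cos L = (ML² + LK² − KM²) / (2·ML·LK) ≈ 0.79128, so ∠L ≈ 0.658 rad.
Circumradius = KM/(2 sin L) ≈ 130.8.

130.803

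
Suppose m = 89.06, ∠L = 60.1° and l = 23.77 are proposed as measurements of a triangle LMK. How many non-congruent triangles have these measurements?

0

m·sin L = 89.06·sin(60.1°) ≈ 77.21.
Since l = 23.77 < 77.21 = m sin L, no triangle exists.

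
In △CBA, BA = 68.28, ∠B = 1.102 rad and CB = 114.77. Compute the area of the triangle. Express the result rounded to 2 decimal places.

area ≈ 3495.52

Area = ½·CB·BA·sin B ≈ 3495.5.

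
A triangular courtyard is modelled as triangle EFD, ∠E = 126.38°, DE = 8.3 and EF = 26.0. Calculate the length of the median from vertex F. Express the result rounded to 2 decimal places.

m_F ≈ 28.66

By the law of cosines, FD² = DE² + EF² − 2·DE·EF·cos E = 1000.9, so FD ≈ 31.637.
Median from F: ½√(2·EF² + 2·FD² − DE²) ≈ 28.657.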